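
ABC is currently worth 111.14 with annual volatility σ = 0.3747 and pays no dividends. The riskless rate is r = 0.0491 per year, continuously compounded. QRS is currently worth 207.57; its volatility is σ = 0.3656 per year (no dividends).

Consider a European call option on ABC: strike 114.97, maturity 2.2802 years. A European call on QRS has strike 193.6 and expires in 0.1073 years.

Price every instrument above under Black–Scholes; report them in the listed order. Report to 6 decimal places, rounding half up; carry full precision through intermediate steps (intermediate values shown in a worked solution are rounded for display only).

price(ABC call K=114.97) = 28.220829
price(QRS call K=193.6) = 18.855527

[ABC call K=114.97]
σ√T = 0.3747·√2.2802 = 0.565809
d₁ = (ln(S/K) + (r+σ²/2)T) / (σ√T) = (ln(111.14/114.97) + (0.0491+0.3747²/2)·2.2802) / 0.565809 = (-0.033881 + 0.272028) / 0.565809 = 0.420897
d₂ = d₁ − σ√T = 0.420897 − 0.565809 = -0.144913
e^{−rT} = 0.894082
N(d₁) = 0.663085,  N(d₂) = 0.442390
price = S·N(d₁) − K·e^{−rT}·N(d₂) = 73.695245 − 45.474416 = 28.220829
[QRS call K=193.6]
σ√T = 0.3656·√0.1073 = 0.119758
d₁ = (ln(S/K) + (r+σ²/2)T) / (σ√T) = (ln(207.57/193.6) + (0.0491+0.3656²/2)·0.1073) / 0.119758 = (0.069674 + 0.012439) / 0.119758 = 0.685663
d₂ = d₁ − σ√T = 0.685663 − 0.119758 = 0.565905
e^{−rT} = 0.994745
N(d₁) = 0.753537,  N(d₂) = 0.714271
price = S·N(d₁) − K·e^{−rT}·N(d₂) = 156.411718 − 137.556191 = 18.855527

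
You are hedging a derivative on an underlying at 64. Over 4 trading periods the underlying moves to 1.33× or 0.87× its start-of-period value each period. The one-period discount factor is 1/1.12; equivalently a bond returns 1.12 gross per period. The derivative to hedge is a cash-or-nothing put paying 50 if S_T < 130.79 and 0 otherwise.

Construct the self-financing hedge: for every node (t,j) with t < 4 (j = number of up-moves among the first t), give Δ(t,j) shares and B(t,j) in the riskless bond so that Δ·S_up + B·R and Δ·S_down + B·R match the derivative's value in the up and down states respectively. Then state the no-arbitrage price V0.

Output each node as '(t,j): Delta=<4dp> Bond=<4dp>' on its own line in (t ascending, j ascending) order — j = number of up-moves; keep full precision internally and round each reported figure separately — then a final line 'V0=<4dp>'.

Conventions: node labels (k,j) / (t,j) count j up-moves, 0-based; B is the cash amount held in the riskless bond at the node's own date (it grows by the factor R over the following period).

Under the risk-neutral measure, an up-move has probability p* = (R−d)/(u−d) = 0.5435 and values discount at R = 1.12.
Expiry values: V(4,0)=50.0000, V(4,1)=50.0000, V(4,2)=50.0000, V(4,3)=0.0000, V(4,4)=0.0000
  t=3,j=0: stock 42.1442 → up 56.0518 (V=50.0000), down 36.6654 (V=50.0000). Price 44.6429; hedge Δ=0.0000, bond B=44.6429.
  t=3,j=1: stock 64.4273 → up 85.6883 (V=50.0000), down 56.0518 (V=50.0000). Price 44.6429; hedge Δ=0.0000, bond B=44.6429.
  t=3,j=2: stock 98.4924 → up 130.9948 (V=0.0000), down 85.6883 (V=50.0000). Price 20.3804; hedge Δ=-1.1036, bond B=129.0761.
  t=3,j=3: stock 150.5688 → up 200.2565 (V=0.0000), down 130.9948 (V=0.0000). Price 0.0000; hedge Δ=0.0000, bond B=0.0000.
  t=2,j=0: stock 48.4416 → up 64.4273 (V=44.6429), down 42.1442 (V=44.6429). Price 39.8597; hedge Δ=0.0000, bond B=39.8597.
  t=2,j=1: stock 74.0544 → up 98.4924 (V=20.3804), down 64.4273 (V=44.6429). Price 28.0864; hedge Δ=-0.7122, bond B=80.8308.
  t=2,j=2: stock 113.2096 → up 150.5688 (V=0.0000), down 98.4924 (V=20.3804). Price 8.3072; hedge Δ=-0.3914, bond B=52.6125.
  t=1,j=0: stock 55.6800 → up 74.0544 (V=28.0864), down 48.4416 (V=39.8597). Price 29.8760; hedge Δ=-0.4597, bond B=55.4702.
  t=1,j=1: stock 85.1200 → up 113.2096 (V=8.3072), down 74.0544 (V=28.0864). Price 15.4793; hedge Δ=-0.5051, bond B=58.4775.
  t=0,j=0: stock 64.0000 → up 85.1200 (V=15.4793), down 55.6800 (V=29.8760). Price 19.6891; hedge Δ=-0.4890, bond B=50.9862.
Sanity check at the root: Δ(0,0)·S0 + B(0,0) reproduces V0 = 19.6891.

(0,0): Delta=-0.4890 Bond=50.9862
(1,0): Delta=-0.4597 Bond=55.4702
(1,1): Delta=-0.5051 Bond=58.4775
(2,0): Delta=0.0000 Bond=39.8597
(2,1): Delta=-0.7122 Bond=80.8308
(2,2): Delta=-0.3914 Bond=52.6125
(3,0): Delta=0.0000 Bond=44.6429
(3,1): Delta=0.0000 Bond=44.6429
(3,2): Delta=-1.1036 Bond=129.0761
(3,3): Delta=0.0000 Bond=0.0000
V0=19.6891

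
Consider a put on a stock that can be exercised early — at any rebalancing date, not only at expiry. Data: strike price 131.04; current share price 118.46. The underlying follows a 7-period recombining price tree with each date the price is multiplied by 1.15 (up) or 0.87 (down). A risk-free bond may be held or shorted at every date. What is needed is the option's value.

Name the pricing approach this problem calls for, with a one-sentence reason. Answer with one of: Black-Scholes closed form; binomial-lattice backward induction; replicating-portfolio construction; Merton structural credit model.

framework: binomial-lattice backward induction

Key observation: with exercise allowed before expiry on a discrete up/down model (7 steps from spot 118.46), the strike-131.04 put's value must be rolled back through the tree testing early exercise at each node.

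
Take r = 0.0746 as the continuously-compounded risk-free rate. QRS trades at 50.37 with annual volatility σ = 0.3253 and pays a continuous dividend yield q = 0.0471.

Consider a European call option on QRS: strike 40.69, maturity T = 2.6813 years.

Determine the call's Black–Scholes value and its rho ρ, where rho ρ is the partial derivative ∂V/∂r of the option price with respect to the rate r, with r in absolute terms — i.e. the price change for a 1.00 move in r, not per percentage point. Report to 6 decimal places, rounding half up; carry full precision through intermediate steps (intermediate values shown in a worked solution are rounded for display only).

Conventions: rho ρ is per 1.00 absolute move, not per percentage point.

σ√T = 0.3253·√2.6813 = 0.532668
d₁ = (ln(S/K) + (r−q+σ²/2)T) / (σ√T) = (ln(50.37/40.69) + (0.0746−0.0471+0.3253²/2)·2.6813) / 0.532668 = (0.213413 + 0.215603) / 0.532668 = 0.805411
d₂ = d₁ − σ√T = 0.805411 − 0.532668 = 0.272743
e^{−rT} = 0.818710
e^{−qT} = 0.881360
N(d₁) = 0.789709,  N(d₂) = 0.607475
Call price V = S·e^{−qT}·N(d₁) − K·e^{−rT}·N(d₂) = 35.058407 − 20.236996 = 14.821412
ρ = K·T·e^{−rT}·N(d₂) = 54.261456

price = 14.821412
ρ = 54.261456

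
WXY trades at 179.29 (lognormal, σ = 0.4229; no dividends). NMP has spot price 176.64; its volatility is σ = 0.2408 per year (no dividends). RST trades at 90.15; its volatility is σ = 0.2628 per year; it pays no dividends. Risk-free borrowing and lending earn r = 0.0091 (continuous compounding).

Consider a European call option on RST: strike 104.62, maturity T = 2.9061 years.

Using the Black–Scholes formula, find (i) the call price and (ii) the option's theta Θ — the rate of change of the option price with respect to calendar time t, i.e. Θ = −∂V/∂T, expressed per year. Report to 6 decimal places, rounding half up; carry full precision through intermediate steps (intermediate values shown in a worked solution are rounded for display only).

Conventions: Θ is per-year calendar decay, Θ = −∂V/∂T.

σ√T = 0.2628·√2.9061 = 0.448003
d₁ = (ln(S/K) + (r+σ²/2)T) / (σ√T) = (ln(90.15/104.62) + (0.0091+0.2628²/2)·2.9061) / 0.448003 = (-0.148860 + 0.126799) / 0.448003 = -0.049243
d₂ = d₁ − σ√T = -0.049243 − 0.448003 = -0.497246
e^{−rT} = 0.973901
N(d₁) = 0.480363,  N(d₂) = 0.309508
Call price V = S·N(d₁) − K·e^{−rT}·N(d₂) = 43.304703 − 31.535610 = 11.769093
φ(d₁) = (1/√(2π))·e^{−d₁²/2} = 0.398459
Θ = −S·φ(d₁)·σ/(2√T) − r·K·e^{−rT}·N(d₂) = −2.768786 − 0.286974 = -3.055760

price = 11.769093
Θ = -3.055760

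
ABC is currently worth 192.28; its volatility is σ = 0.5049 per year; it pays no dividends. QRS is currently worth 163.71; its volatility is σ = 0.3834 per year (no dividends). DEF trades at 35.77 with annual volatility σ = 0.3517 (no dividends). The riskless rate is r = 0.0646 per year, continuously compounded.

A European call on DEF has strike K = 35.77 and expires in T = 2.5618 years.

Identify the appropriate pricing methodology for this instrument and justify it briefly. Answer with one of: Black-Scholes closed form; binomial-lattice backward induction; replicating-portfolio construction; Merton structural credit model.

framework: Black-Scholes closed form

Key observation: everything needed for the exact continuous-time valuation of the European call on DEF (strike 35.77) is given, and no feature rules the closed form out.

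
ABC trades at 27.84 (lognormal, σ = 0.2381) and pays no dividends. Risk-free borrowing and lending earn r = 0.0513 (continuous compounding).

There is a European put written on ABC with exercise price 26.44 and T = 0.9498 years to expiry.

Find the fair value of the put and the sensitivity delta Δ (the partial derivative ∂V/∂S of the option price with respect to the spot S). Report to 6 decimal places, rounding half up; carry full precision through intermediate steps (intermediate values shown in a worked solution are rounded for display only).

σ√T = 0.2381·√0.9498 = 0.232047
d₁ = (ln(S/K) + (r+σ²/2)T) / (σ√T) = (ln(27.84/26.44) + (0.0513+0.2381²/2)·0.9498) / 0.232047 = (0.051596 + 0.075648) / 0.232047 = 0.548352
d₂ = d₁ − σ√T = 0.548352 − 0.232047 = 0.316306
e^{−rT} = 0.952443
N(−d₁) = 0.291725,  N(−d₂) = 0.375885
Put price V = K·e^{−rT}·N(−d₂) − S·N(−d₁) = 9.465767 − 8.121623 = 1.344145
Δ = −N(−d₁) = -0.291725

price = 1.344145
Δ = -0.291725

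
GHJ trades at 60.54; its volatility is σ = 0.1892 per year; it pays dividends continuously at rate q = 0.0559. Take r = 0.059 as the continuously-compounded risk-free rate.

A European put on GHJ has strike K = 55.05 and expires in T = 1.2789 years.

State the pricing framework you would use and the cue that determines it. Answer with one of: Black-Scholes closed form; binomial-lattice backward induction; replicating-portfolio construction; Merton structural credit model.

Key observation: a European-exercise option on GHJ struck at 55.05 — a GBM underlying with constant parameters — admits an analytic price: the data contain no early exercise, no discrete tree, no debt structure.

framework: Black-Scholes closed form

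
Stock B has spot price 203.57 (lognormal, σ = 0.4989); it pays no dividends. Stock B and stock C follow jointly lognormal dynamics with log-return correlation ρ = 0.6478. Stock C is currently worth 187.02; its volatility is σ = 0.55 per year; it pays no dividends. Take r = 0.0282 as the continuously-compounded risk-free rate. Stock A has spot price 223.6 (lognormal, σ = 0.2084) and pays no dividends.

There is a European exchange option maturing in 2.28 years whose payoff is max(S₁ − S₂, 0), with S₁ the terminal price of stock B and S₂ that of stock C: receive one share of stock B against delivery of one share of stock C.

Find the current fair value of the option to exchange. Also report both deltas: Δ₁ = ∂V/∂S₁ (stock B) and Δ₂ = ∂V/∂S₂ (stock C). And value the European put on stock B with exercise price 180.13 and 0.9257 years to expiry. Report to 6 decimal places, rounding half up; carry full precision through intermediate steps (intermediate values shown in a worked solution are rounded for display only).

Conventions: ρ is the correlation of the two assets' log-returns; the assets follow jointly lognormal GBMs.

σ_eff = √(σ₁² + σ₂² − 2ρσ₁σ₂) = √(0.4989² + 0.55² − 2·0.6478·0.4989·0.55) = 0.442600
d₁ = (ln(S₁/S₂) + (q₂ − q₁ + σ_eff²/2)T) / (σ_eff√T) = (ln(203.57/187.02) + (0.0 − 0.0 + 0.097948)·2.28) / 0.668312 = 0.461034
d₂ = d₁ − σ_eff√T = 0.461034 − 0.668312 = -0.207277
N(d₁) = 0.677613,  N(d₂) = 0.417897
V = S₁·e^{−q₁T}·N(d₁) − S₂·e^{−q₂T}·N(d₂) = 137.941683 − 78.155019 = 59.786664
Δ₁ = e^{−q₁T}·N(d₁) = 0.677613;  Δ₂ = −e^{−q₂T}·N(d₂) = -0.417897
[vanilla: stock B put K=180.13]
σ√T = 0.4989·√0.9257 = 0.480008
d₁ = (ln(S/K) + (r+σ²/2)T) / (σ√T) = (ln(203.57/180.13) + (0.0282+0.4989²/2)·0.9257) / 0.480008 = (0.122331 + 0.141309) / 0.480008 = 0.549240
d₂ = d₁ − σ√T = 0.549240 − 0.480008 = 0.069232
e^{−rT} = 0.974233
N(−d₁) = 0.291420,  N(−d₂) = 0.472402
price = K·e^{−rT}·N(−d₂) − S·N(−d₁) = 82.901248 − 59.324434 = 23.576814

exchange price = 59.786664
Δ1 = 0.677613
Δ2 = -0.417897
price(stock B put K=180.13) = 23.576814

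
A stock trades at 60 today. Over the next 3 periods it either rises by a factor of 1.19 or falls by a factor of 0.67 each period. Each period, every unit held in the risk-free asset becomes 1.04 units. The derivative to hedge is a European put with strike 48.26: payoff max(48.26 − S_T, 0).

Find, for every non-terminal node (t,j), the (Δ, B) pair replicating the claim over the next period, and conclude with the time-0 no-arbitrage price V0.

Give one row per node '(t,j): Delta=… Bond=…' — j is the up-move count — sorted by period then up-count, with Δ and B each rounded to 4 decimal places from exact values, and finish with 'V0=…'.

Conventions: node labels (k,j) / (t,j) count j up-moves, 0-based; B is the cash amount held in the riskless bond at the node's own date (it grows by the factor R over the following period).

(0,0): Delta=-0.2317 Bond=17.1064
(1,0): Delta=-0.7163 Bond=37.2725
(1,1): Delta=-0.1211 Bond=9.8926
(2,0): Delta=-1.0000 Bond=46.4038
(2,1): Delta=-0.6516 Bond=35.6660
(2,2): Delta=0.0000 Bond=0.0000
V0=3.2041

Under the risk-neutral measure, an up-move has probability p* = (R−d)/(u−d) = 0.7115 and values discount at R = 1.04.
Payoffs at expiry: V(3,0)=30.2142, V(3,1)=16.2085, V(3,2)=0.0000, V(3,3)=0.0000
Node (2,0) S=26.9340: V=(p*·16.2085+(1−p*)·30.2142)/1.04=19.4698; Δ=(16.2085−30.2142)/(32.0515−18.0458)=-1.0000; B=V−Δ·S=46.4038
Node (2,1) S=47.8380: V=(p*·0.0000+(1−p*)·16.2085)/1.04=4.4957; Δ=(0.0000−16.2085)/(56.9272−32.0515)=-0.6516; B=V−Δ·S=35.6660
Node (2,2) S=84.9660: V=(p*·0.0000+(1−p*)·0.0000)/1.04=0.0000; Δ=(0.0000−0.0000)/(101.1095−56.9272)=0.0000; B=V−Δ·S=0.0000
Node (1,0) S=40.2000: V=(p*·4.4957+(1−p*)·19.4698)/1.04=8.4761; Δ=(4.4957−19.4698)/(47.8380−26.9340)=-0.7163; B=V−Δ·S=37.2725
Node (1,1) S=71.4000: V=(p*·0.0000+(1−p*)·4.4957)/1.04=1.2470; Δ=(0.0000−4.4957)/(84.9660−47.8380)=-0.1211; B=V−Δ·S=9.8926
Node (0,0) S=60.0000: V=(p*·1.2470+(1−p*)·8.4761)/1.04=3.2041; Δ=(1.2470−8.4761)/(71.4000−40.2000)=-0.2317; B=V−Δ·S=17.1064
Sanity check at the root: Δ(0,0)·S0 + B(0,0) reproduces V0 = 3.2041.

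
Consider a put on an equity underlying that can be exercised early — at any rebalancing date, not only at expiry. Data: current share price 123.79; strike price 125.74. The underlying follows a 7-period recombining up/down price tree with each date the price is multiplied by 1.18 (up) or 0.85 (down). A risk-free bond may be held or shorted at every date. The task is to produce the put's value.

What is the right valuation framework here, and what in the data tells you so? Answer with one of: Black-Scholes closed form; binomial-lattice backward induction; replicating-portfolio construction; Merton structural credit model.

framework: binomial-lattice backward induction

Key observation: with exercise allowed before expiry on a discrete up/down model (7 steps from spot 123.79), the strike-125.74 put's value must be rolled back through the tree testing early exercise at each node.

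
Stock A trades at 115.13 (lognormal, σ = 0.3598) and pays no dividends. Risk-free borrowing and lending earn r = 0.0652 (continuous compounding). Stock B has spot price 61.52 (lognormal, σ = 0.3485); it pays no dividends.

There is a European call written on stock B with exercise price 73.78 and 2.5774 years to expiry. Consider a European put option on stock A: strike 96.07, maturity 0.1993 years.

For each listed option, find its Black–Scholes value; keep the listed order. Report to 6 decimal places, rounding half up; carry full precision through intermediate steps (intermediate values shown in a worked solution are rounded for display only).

[stock B call K=73.78]
σ√T = 0.3485·√2.5774 = 0.559492
d₁ = (ln(S/K) + (r+σ²/2)T) / (σ√T) = (ln(61.52/73.78) + (0.0652+0.3485²/2)·2.5774) / 0.559492 = (-0.181725 + 0.324562) / 0.559492 = 0.255297
d₂ = d₁ − σ√T = 0.255297 − 0.559492 = -0.304195
e^{−rT} = 0.845315
N(d₁) = 0.600753,  N(d₂) = 0.380490
price = S·N(d₁) − K·e^{−rT}·N(d₂) = 36.958336 − 23.730124 = 13.228212
[stock A put K=96.07]
σ√T = 0.3598·√0.1993 = 0.160626
d₁ = (ln(S/K) + (r+σ²/2)T) / (σ√T) = (ln(115.13/96.07) + (0.0652+0.3598²/2)·0.1993) / 0.160626 = (0.180985 + 0.025895) / 0.160626 = 1.287961
d₂ = d₁ − σ√T = 1.287961 − 0.160626 = 1.127335
e^{−rT} = 0.987090
N(−d₁) = 0.098880,  N(−d₂) = 0.129800
price = K·e^{−rT}·N(−d₂) − S·N(−d₁) = 12.308935 − 11.384033 = 0.924902

price(stock B call K=73.78) = 13.228212
price(stock A put K=96.07) = 0.924902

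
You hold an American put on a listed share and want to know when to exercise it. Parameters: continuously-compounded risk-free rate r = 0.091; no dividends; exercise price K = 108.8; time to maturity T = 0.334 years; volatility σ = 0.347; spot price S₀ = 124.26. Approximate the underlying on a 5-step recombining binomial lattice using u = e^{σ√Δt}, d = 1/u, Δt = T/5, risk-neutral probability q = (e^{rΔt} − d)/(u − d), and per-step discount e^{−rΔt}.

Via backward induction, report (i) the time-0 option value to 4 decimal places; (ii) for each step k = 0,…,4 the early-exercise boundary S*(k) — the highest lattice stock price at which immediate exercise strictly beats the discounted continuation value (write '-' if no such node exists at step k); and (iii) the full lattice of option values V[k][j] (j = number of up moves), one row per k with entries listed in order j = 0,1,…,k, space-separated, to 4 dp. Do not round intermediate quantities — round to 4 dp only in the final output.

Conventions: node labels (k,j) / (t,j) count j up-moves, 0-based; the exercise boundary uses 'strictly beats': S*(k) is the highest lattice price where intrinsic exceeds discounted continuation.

params: Δt=0.06680 u=1.09383 d=0.91422 q=0.51154 e^(-rΔt)=0.99394
t_5 payoffs: 29.4433 13.8527 0.0000 0.0000 0.0000 0.0000
t_4: node(4,0) S=86.8027 payoff=21.9973 vs cont=21.3379 → 21.9973 [stop]  node(4,1) S=103.8562 payoff=4.9438 vs cont=6.7254 → 6.7254 [wait]  node(4,2) S=124.2600 payoff=0.0000 vs cont=0.0000 → 0.0000 [wait]  node(4,3) S=148.6724 payoff=0.0000 vs cont=0.0000 → 0.0000 [wait]  node(4,4) S=177.8809 payoff=0.0000 vs cont=0.0000 → 0.0000 [wait]  ⇒ S*(4)=86.8027
t_3: node(3,0) S=94.9473 payoff=13.8527 vs cont=14.0991 → 14.0991 [wait]  node(3,1) S=113.6009 payoff=0.0000 vs cont=3.2652 → 3.2652 [wait]  node(3,2) S=135.9192 payoff=0.0000 vs cont=0.0000 → 0.0000 [wait]  node(3,3) S=162.6222 payoff=0.0000 vs cont=0.0000 → 0.0000 [wait]  ⇒ S*(3)=-
t_2: node(2,0) S=103.8562 payoff=4.9438 vs cont=8.5053 → 8.5053 [wait]  node(2,1) S=124.2600 payoff=0.0000 vs cont=1.5852 → 1.5852 [wait]  node(2,2) S=148.6724 payoff=0.0000 vs cont=0.0000 → 0.0000 [wait]  ⇒ S*(2)=-
t_1: node(1,0) S=113.6009 payoff=0.0000 vs cont=4.9353 → 4.9353 [wait]  node(1,1) S=135.9192 payoff=0.0000 vs cont=0.7696 → 0.7696 [wait]  ⇒ S*(1)=-
t_0: node(0,0) S=124.2600 payoff=0.0000 vs cont=2.7874 → 2.7874 [wait]  ⇒ S*(0)=-

price = 2.7874
boundary = - - - - 86.8027
tree:
2.7874
4.9353 0.7696
8.5053 1.5852 0.0000
14.0991 3.2652 0.0000 0.0000
21.9973 6.7254 0.0000 0.0000 0.0000
29.4433 13.8527 0.0000 0.0000 0.0000 0.0000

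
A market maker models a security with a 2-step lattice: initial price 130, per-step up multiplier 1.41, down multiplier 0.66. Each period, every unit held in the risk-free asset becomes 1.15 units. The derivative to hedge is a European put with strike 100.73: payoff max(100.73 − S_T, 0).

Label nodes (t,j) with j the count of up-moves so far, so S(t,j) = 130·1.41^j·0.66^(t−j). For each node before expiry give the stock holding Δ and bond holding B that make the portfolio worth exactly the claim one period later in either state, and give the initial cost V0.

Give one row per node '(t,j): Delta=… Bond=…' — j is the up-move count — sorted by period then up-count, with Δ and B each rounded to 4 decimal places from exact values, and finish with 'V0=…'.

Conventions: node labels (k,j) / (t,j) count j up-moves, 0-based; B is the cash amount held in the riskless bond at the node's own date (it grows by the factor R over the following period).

Since d<R<u, set p* = (R−d)/(u−d) = 0.6533; price each node as the discounted p*-expectation of its children.
Payoffs at expiry: V(2,0)=44.1020, V(2,1)=0.0000, V(2,2)=0.0000
  t=1,j=0: stock 85.8000 → up 120.9780 (V=0.0000), down 56.6280 (V=44.1020). Price 13.2945; hedge Δ=-0.6853, bond B=72.0972.
  t=1,j=1: stock 183.3000 → up 258.4530 (V=0.0000), down 120.9780 (V=0.0000). Price 0.0000; hedge Δ=0.0000, bond B=0.0000.
  t=0,j=0: stock 130.0000 → up 183.3000 (V=0.0000), down 85.8000 (V=13.2945). Price 4.0076; hedge Δ=-0.1364, bond B=21.7336.
Verification: the root portfolio costs Δ(0,0)·S0 + B(0,0) = 4.0076, matching V0.

(0,0): Delta=-0.1364 Bond=21.7336
(1,0): Delta=-0.6853 Bond=72.0972
(1,1): Delta=0.0000 Bond=0.0000
V0=4.0076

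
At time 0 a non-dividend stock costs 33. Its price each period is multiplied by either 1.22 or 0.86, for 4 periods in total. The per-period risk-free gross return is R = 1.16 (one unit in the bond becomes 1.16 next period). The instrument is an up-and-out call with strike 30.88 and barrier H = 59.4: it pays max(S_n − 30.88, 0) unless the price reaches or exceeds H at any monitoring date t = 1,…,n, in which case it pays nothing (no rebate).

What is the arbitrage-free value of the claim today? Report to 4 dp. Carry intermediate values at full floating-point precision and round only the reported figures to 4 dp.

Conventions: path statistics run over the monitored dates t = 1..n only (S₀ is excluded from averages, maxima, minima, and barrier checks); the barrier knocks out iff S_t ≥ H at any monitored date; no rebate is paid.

price = 3.6488

With p* = (R−d)/(u−d) = 0.8333, sum probability × payoff across the paths and divide by R^4.
Enumerate all 2^4 = 16 price paths (U = up ×1.22, D = down ×0.86); each path with k up-moves has probability p*^k·(1−p*)^(4−k).
DDDD: M=28.3800, payoff=0.0000, prob=0.000772
UDDD: M=40.2600, payoff=0.0000, prob=0.003858
DUDD: M=34.6236, payoff=0.0000, prob=0.003858
UUDD: M=49.1172, payoff=5.4471, prob=0.019290
DDUD: M=29.7763, payoff=0.0000, prob=0.003858
UDUD: M=42.2408, payoff=5.4471, prob=0.019290
DUUD: M=42.2408, payoff=5.4471, prob=0.019290
UUUD: M=59.9230, payoff=0.0000, prob=0.096451
DDDU: M=28.3800, payoff=0.0000, prob=0.003858
UDDU: M=40.2600, payoff=5.4471, prob=0.019290
DUDU: M=36.3271, payoff=5.4471, prob=0.019290
UUDU: M=51.5338, payoff=20.6538, prob=0.096451
DDUU: M=36.3271, payoff=5.4471, prob=0.019290
UDUU: M=51.5338, payoff=20.6538, prob=0.096451
DUUU: M=51.5338, payoff=20.6538, prob=0.096451
UUUU: M=73.1060, payoff=0.0000, prob=0.482253
Price = Σ prob·payoff / R^4 = 6.606655 / 1.810639 = 3.6488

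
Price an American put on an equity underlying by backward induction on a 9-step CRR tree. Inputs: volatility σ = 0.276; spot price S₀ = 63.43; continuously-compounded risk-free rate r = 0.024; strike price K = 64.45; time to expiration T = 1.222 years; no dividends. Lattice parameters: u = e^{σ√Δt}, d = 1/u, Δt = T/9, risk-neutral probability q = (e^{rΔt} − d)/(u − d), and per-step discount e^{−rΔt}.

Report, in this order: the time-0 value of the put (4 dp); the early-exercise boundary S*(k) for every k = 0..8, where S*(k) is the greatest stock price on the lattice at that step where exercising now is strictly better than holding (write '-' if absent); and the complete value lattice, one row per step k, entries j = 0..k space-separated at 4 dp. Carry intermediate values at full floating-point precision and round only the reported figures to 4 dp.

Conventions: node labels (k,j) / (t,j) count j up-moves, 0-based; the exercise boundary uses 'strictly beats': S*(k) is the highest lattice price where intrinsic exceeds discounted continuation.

params: Δt=0.13578 u=1.10705 d=0.90330 q=0.49062 e^(-rΔt)=0.99675
t_9 payoffs: 39.0530 33.3243 26.3035 17.6990 7.1537 0.0000 0.0000 0.0000 0.0000 0.0000
t_8: node(8,0) S=28.1158 payoff=36.3342 vs cont=36.1245 → 36.3342 [stop]  node(8,1) S=34.4577 payoff=29.9923 vs cont=29.7826 → 29.9923 [stop]  node(8,2) S=42.2302 payoff=22.2198 vs cont=22.0102 → 22.2198 [stop]  node(8,3) S=51.7558 payoff=12.6942 vs cont=12.4846 → 12.6942 [stop]  node(8,4) S=63.4300 payoff=1.0200 vs cont=3.6321 → 3.6321 [wait]  node(8,5) S=77.7375 payoff=0.0000 vs cont=0.0000 → 0.0000 [wait]  node(8,6) S=95.2723 payoff=0.0000 vs cont=0.0000 → 0.0000 [wait]  node(8,7) S=116.7623 payoff=0.0000 vs cont=0.0000 → 0.0000 [wait]  node(8,8) S=143.0997 payoff=0.0000 vs cont=0.0000 → 0.0000 [wait]  ⇒ S*(8)=51.7558
t_7: node(7,0) S=31.1257 payoff=33.3243 vs cont=33.1147 → 33.3243 [stop]  node(7,1) S=38.1465 payoff=26.3035 vs cont=26.0938 → 26.3035 [stop]  node(7,2) S=46.7510 payoff=17.6990 vs cont=17.4893 → 17.6990 [stop]  node(7,3) S=57.2963 payoff=7.1537 vs cont=8.2214 → 8.2214 [wait]  node(7,4) S=70.2203 payoff=0.0000 vs cont=1.8441 → 1.8441 [wait]  node(7,5) S=86.0595 payoff=0.0000 vs cont=0.0000 → 0.0000 [wait]  node(7,6) S=105.4714 payoff=0.0000 vs cont=0.0000 → 0.0000 [wait]  node(7,7) S=129.2620 payoff=0.0000 vs cont=0.0000 → 0.0000 [wait]  ⇒ S*(7)=46.7510
t_6: node(6,0) S=34.4577 payoff=29.9923 vs cont=29.7826 → 29.9923 [stop]  node(6,1) S=42.2302 payoff=22.2198 vs cont=22.0102 → 22.2198 [stop]  node(6,2) S=51.7558 payoff=12.6942 vs cont=13.0067 → 13.0067 [wait]  node(6,3) S=63.4300 payoff=1.0200 vs cont=5.0760 → 5.0760 [wait]  node(6,4) S=77.7375 payoff=0.0000 vs cont=0.9363 → 0.9363 [wait]  node(6,5) S=95.2723 payoff=0.0000 vs cont=0.0000 → 0.0000 [wait]  node(6,6) S=116.7623 payoff=0.0000 vs cont=0.0000 → 0.0000 [wait]  ⇒ S*(6)=42.2302
t_5: node(5,0) S=38.1465 payoff=26.3035 vs cont=26.0938 → 26.3035 [stop]  node(5,1) S=46.7510 payoff=17.6990 vs cont=17.6421 → 17.6990 [stop]  node(5,2) S=57.2963 payoff=7.1537 vs cont=9.0861 → 9.0861 [wait]  node(5,3) S=70.2203 payoff=0.0000 vs cont=3.0351 → 3.0351 [wait]  node(5,4) S=86.0595 payoff=0.0000 vs cont=0.4754 → 0.4754 [wait]  node(5,5) S=105.4714 payoff=0.0000 vs cont=0.0000 → 0.0000 [wait]  ⇒ S*(5)=46.7510
t_4: node(4,0) S=42.2302 payoff=22.2198 vs cont=22.0102 → 22.2198 [stop]  node(4,1) S=51.7558 payoff=12.6942 vs cont=13.4296 → 13.4296 [wait]  node(4,2) S=63.4300 payoff=1.0200 vs cont=6.0975 → 6.0975 [wait]  node(4,3) S=77.7375 payoff=0.0000 vs cont=1.7735 → 1.7735 [wait]  node(4,4) S=95.2723 payoff=0.0000 vs cont=0.2414 → 0.2414 [wait]  ⇒ S*(4)=42.2302
t_3: node(3,0) S=46.7510 payoff=17.6990 vs cont=17.8489 → 17.8489 [wait]  node(3,1) S=57.2963 payoff=7.1537 vs cont=9.8003 → 9.8003 [wait]  node(3,2) S=70.2203 payoff=0.0000 vs cont=3.9631 → 3.9631 [wait]  node(3,3) S=86.0595 payoff=0.0000 vs cont=1.0185 → 1.0185 [wait]  ⇒ S*(3)=-
t_2: node(2,0) S=51.7558 payoff=12.6942 vs cont=13.8549 → 13.8549 [wait]  node(2,1) S=63.4300 payoff=1.0200 vs cont=6.9139 → 6.9139 [wait]  node(2,2) S=77.7375 payoff=0.0000 vs cont=2.5102 → 2.5102 [wait]  ⇒ S*(2)=-
t_1: node(1,0) S=57.2963 payoff=7.1537 vs cont=10.4156 → 10.4156 [wait]  node(1,1) S=70.2203 payoff=0.0000 vs cont=4.7380 → 4.7380 [wait]  ⇒ S*(1)=-
t_0: node(0,0) S=63.4300 payoff=1.0200 vs cont=7.6052 → 7.6052 [wait]  ⇒ S*(0)=-

price = 7.6052
boundary = - - - - 42.2302 46.7510 42.2302 46.7510 51.7558
tree:
7.6052
10.4156 4.7380
13.8549 6.9139 2.5102
17.8489 9.8003 3.9631 1.0185
22.2198 13.4296 6.0975 1.7735 0.2414
26.3035 17.6990 9.0861 3.0351 0.4754 0.0000
29.9923 22.2198 13.0067 5.0760 0.9363 0.0000 0.0000
33.3243 26.3035 17.6990 8.2214 1.8441 0.0000 0.0000 0.0000
36.3342 29.9923 22.2198 12.6942 3.6321 0.0000 0.0000 0.0000 0.0000
39.0530 33.3243 26.3035 17.6990 7.1537 0.0000 0.0000 0.0000 0.0000 0.0000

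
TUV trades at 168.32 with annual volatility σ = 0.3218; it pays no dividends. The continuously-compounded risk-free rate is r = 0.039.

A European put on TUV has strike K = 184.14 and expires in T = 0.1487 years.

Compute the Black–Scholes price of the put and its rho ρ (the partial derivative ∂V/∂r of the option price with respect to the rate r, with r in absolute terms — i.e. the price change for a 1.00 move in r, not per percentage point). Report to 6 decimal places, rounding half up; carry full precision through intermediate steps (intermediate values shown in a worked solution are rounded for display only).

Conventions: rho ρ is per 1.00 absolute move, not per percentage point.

price = 17.986266
ρ = -20.964921

σ√T = 0.3218·√0.1487 = 0.124091
d₁ = (ln(S/K) + (r+σ²/2)T) / (σ√T) = (ln(168.32/184.14) + (0.039+0.3218²/2)·0.1487) / 0.124091 = (-0.089829 + 0.013499) / 0.124091 = -0.615118
d₂ = d₁ − σ√T = -0.615118 − 0.124091 = -0.739209
e^{−rT} = 0.994217
N(−d₁) = 0.730761,  N(−d₂) = 0.770110
Put price V = K·e^{−rT}·N(−d₂) − S·N(−d₁) = 140.988037 − 123.001771 = 17.986266
ρ = −K·T·e^{−rT}·N(−d₂) = -20.964921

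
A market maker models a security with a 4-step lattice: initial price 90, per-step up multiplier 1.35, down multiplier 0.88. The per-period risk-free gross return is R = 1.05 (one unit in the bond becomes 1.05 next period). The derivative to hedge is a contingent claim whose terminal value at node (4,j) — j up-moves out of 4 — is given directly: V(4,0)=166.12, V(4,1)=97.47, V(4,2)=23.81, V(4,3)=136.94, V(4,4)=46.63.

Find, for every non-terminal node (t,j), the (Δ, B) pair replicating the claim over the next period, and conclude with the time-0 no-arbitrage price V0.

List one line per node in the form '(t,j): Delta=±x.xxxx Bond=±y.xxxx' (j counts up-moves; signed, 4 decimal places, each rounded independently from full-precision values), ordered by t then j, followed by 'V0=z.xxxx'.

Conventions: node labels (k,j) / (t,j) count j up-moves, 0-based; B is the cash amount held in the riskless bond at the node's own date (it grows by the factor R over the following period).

Under the risk-neutral measure, an up-move has probability p* = (R−d)/(u−d) = 0.3617 and values discount at R = 1.05.
Expiry values: V(4,0)=166.1200, V(4,1)=97.4700, V(4,2)=23.8100, V(4,3)=136.9400, V(4,4)=46.6300
  t=3,j=0: stock 61.3325 → up 82.7988 (V=97.4700), down 53.9726 (V=166.1200). Price 134.5611; hedge Δ=-2.3815, bond B=280.6249.
  t=3,j=1: stock 94.0896 → up 127.0210 (V=23.8100), down 82.7988 (V=97.4700). Price 67.4543; hedge Δ=-1.6657, bond B=224.1777.
  t=3,j=2: stock 144.3420 → up 194.8617 (V=136.9400), down 127.0210 (V=23.8100). Price 61.6470; hedge Δ=1.6676, bond B=-179.0551.
  t=3,j=3: stock 221.4338 → up 298.9356 (V=46.6300), down 194.8617 (V=136.9400). Price 99.3092; hedge Δ=-0.8677, bond B=291.4582.
  t=2,j=0: stock 69.6960 → up 94.0896 (V=67.4543), down 61.3325 (V=134.5611). Price 105.0366; hedge Δ=-2.0486, bond B=247.8170.
  t=2,j=1: stock 106.9200 → up 144.3420 (V=61.6470), down 94.0896 (V=67.4543). Price 62.2417; hedge Δ=-0.1156, bond B=74.5977.
  t=2,j=2: stock 164.0250 → up 221.4338 (V=99.3092), down 144.3420 (V=61.6470). Price 71.6852; hedge Δ=0.4885, bond B=-8.4471.
  t=1,j=0: stock 79.2000 → up 106.9200 (V=62.2417), down 69.6960 (V=105.0366). Price 85.2929; hedge Δ=-1.1497, bond B=176.3459.
  t=1,j=1: stock 121.5000 → up 164.0250 (V=71.6852), down 106.9200 (V=62.2417). Price 62.5309; hedge Δ=0.1654, bond B=42.4383.
  t=0,j=0: stock 90.0000 → up 121.5000 (V=62.5309), down 79.2000 (V=85.2929). Price 73.3904; hedge Δ=-0.5381, bond B=121.8202.
Check: Δ(0,0)·S0 + B(0,0) = 73.3904 = V0.

(0,0): Delta=-0.5381 Bond=121.8202
(1,0): Delta=-1.1497 Bond=176.3459
(1,1): Delta=0.1654 Bond=42.4383
(2,0): Delta=-2.0486 Bond=247.8170
(2,1): Delta=-0.1156 Bond=74.5977
(2,2): Delta=0.4885 Bond=-8.4471
(3,0): Delta=-2.3815 Bond=280.6249
(3,1): Delta=-1.6657 Bond=224.1777
(3,2): Delta=1.6676 Bond=-179.0551
(3,3): Delta=-0.8677 Bond=291.4582
V0=73.3904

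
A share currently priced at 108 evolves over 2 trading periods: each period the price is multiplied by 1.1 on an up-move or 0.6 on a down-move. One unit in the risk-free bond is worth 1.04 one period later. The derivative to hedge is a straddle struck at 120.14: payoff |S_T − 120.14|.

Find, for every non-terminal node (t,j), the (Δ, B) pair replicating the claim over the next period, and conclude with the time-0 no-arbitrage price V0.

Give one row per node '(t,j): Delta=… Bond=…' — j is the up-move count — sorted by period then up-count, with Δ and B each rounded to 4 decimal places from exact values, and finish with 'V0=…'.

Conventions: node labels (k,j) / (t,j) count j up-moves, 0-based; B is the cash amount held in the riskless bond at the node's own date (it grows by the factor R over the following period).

Arbitrage-free pricing uses the up-move probability p* = (R−d)/(u−d) = 0.8800, discounting each step at R = 1.04.
Payoffs at expiry: V(2,0)=81.2600, V(2,1)=48.8600, V(2,2)=10.5400
Node (1,0) S=64.8000: V=(p*·48.8600+(1−p*)·81.2600)/1.04=50.7192; Δ=(48.8600−81.2600)/(71.2800−38.8800)=-1.0000; B=V−Δ·S=115.5192
Node (1,1) S=118.8000: V=(p*·10.5400+(1−p*)·48.8600)/1.04=14.5562; Δ=(10.5400−48.8600)/(130.6800−71.2800)=-0.6451; B=V−Δ·S=91.1962
Node (0,0) S=108.0000: V=(p*·14.5562+(1−p*)·50.7192)/1.04=18.1690; Δ=(14.5562−50.7192)/(118.8000−64.8000)=-0.6697; B=V−Δ·S=90.4951
Verification: the root portfolio costs Δ(0,0)·S0 + B(0,0) = 18.1690, matching V0.

(0,0): Delta=-0.6697 Bond=90.4951
(1,0): Delta=-1.0000 Bond=115.5192
(1,1): Delta=-0.6451 Bond=91.1962
V0=18.1690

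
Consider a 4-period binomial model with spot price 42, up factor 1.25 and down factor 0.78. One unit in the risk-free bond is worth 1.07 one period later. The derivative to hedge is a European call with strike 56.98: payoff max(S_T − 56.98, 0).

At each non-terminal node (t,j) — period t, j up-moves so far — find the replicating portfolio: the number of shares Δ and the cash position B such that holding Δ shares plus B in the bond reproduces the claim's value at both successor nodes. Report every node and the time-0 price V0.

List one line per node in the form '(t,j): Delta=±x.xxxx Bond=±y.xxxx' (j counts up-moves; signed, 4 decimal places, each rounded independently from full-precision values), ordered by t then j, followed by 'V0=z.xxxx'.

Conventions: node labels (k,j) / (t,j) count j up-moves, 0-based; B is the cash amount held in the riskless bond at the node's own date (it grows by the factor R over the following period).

No-arbitrage ⇒ martingale measure with p* = (R−d)/(u−d) = 0.6170.
Expiry values: V(4,0)=0.0000, V(4,1)=0.0000, V(4,2)=0.0000, V(4,3)=7.0044, V(4,4)=45.5591
(3,0): S=19.9312. Δ = (V_up−V_dn)/(S_up−S_dn) = (0.0000−0.0000)/(24.9140−15.5463) = 0.0000. V = [p*·0.0000 + (1−p*)·0.0000]/1.07 = 0.0000. B = V − Δ·S = 0.0000.
(3,1): S=31.9410. Δ = (V_up−V_dn)/(S_up−S_dn) = (0.0000−0.0000)/(39.9263−24.9140) = 0.0000. V = [p*·0.0000 + (1−p*)·0.0000]/1.07 = 0.0000. B = V − Δ·S = 0.0000.
(3,2): S=51.1875. Δ = (V_up−V_dn)/(S_up−S_dn) = (7.0044−0.0000)/(63.9844−39.9263) = 0.2911. V = [p*·7.0044 + (1−p*)·0.0000]/1.07 = 4.0391. B = V − Δ·S = -10.8638.
(3,3): S=82.0312. Δ = (V_up−V_dn)/(S_up−S_dn) = (45.5591−7.0044)/(102.5391−63.9844) = 1.0000. V = [p*·45.5591 + (1−p*)·7.0044]/1.07 = 28.7789. B = V − Δ·S = -53.2523.
(2,0): S=25.5528. Δ = (V_up−V_dn)/(S_up−S_dn) = (0.0000−0.0000)/(31.9410−19.9312) = 0.0000. V = [p*·0.0000 + (1−p*)·0.0000]/1.07 = 0.0000. B = V − Δ·S = 0.0000.
(2,1): S=40.9500. Δ = (V_up−V_dn)/(S_up−S_dn) = (4.0391−0.0000)/(51.1875−31.9410) = 0.2099. V = [p*·4.0391 + (1−p*)·0.0000]/1.07 = 2.3292. B = V − Δ·S = -6.2647.
(2,2): S=65.6250. Δ = (V_up−V_dn)/(S_up−S_dn) = (28.7789−4.0391)/(82.0312−51.1875) = 0.8021. V = [p*·28.7789 + (1−p*)·4.0391]/1.07 = 18.0412. B = V − Δ·S = -34.5967.
(1,0): S=32.7600. Δ = (V_up−V_dn)/(S_up−S_dn) = (2.3292−0.0000)/(40.9500−25.5528) = 0.1513. V = [p*·2.3292 + (1−p*)·0.0000]/1.07 = 1.3431. B = V − Δ·S = -3.6126.
(1,1): S=52.5000. Δ = (V_up−V_dn)/(S_up−S_dn) = (18.0412−2.3292)/(65.6250−40.9500) = 0.6368. V = [p*·18.0412 + (1−p*)·2.3292]/1.07 = 11.2372. B = V − Δ·S = -22.1926.
(0,0): S=42.0000. Δ = (V_up−V_dn)/(S_up−S_dn) = (11.2372−1.3431)/(52.5000−32.7600) = 0.5012. V = [p*·11.2372 + (1−p*)·1.3431]/1.07 = 6.9607. B = V − Δ·S = -14.0905.
Verification: the root portfolio costs Δ(0,0)·S0 + B(0,0) = 6.9607, matching V0.

(0,0): Delta=0.5012 Bond=-14.0905
(1,0): Delta=0.1513 Bond=-3.6126
(1,1): Delta=0.6368 Bond=-22.1926
(2,0): Delta=0.0000 Bond=0.0000
(2,1): Delta=0.2099 Bond=-6.2647
(2,2): Delta=0.8021 Bond=-34.5967
(3,0): Delta=0.0000 Bond=0.0000
(3,1): Delta=0.0000 Bond=0.0000
(3,2): Delta=0.2911 Bond=-10.8638
(3,3): Delta=1.0000 Bond=-53.2523
V0=6.9607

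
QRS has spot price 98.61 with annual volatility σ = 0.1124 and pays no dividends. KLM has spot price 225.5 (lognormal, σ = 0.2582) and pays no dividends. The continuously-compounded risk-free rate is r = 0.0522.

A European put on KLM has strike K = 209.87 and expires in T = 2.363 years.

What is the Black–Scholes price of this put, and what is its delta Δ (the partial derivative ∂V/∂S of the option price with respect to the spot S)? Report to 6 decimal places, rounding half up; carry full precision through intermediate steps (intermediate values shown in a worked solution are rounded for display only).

σ√T = 0.2582·√2.363 = 0.396906
d₁ = (ln(S/K) + (r+σ²/2)T) / (σ√T) = (ln(225.5/209.87) + (0.0522+0.2582²/2)·2.363) / 0.396906 = (0.071832 + 0.202116) / 0.396906 = 0.690208
d₂ = d₁ − σ√T = 0.690208 − 0.396906 = 0.293301
e^{−rT} = 0.883955
N(−d₁) = 0.245032,  N(−d₂) = 0.384646
Put price V = K·e^{−rT}·N(−d₂) − S·N(−d₁) = 71.357879 − 55.254676 = 16.103203
Δ = −N(−d₁) = -0.245032

price = 16.103203
Δ = -0.245032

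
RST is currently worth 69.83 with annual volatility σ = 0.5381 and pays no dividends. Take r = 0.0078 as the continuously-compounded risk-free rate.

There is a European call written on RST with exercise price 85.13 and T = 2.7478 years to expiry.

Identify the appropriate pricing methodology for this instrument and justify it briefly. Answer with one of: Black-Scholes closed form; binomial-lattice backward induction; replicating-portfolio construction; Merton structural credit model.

Key observation: the instrument is a plain European call (strike 85.13) on a lognormal asset; the exact continuous-time formula applies directly.

framework: Black-Scholes closed form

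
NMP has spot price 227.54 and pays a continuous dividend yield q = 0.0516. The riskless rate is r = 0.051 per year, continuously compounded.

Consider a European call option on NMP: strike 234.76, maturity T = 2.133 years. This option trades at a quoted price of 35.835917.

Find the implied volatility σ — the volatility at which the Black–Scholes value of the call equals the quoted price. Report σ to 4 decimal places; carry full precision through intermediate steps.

sigma = 0.3271

At σ = 0.3271 the Black–Scholes value reproduces the quote:
σ√T = 0.3271·√2.133 = 0.477723
d₁ = (ln(S/K) + (r−q+σ²/2)T) / (σ√T) = (ln(227.54/234.76) + (0.051−0.0516+0.3271²/2)·2.133) / 0.477723 = (-0.031238 + 0.112830) / 0.477723 = 0.170794
d₂ = d₁ − σ√T = 0.170794 − 0.477723 = -0.306929
e^{−rT} = 0.896925
e^{−qT} = 0.895778
N(d₁) = 0.567807,  N(d₂) = 0.379449
V = S·e^{−qT}·N(d₁) − K·e^{−rT}·N(d₂) = 115.733437 − 79.897520 = 35.835917 (the quoted price), and the Black–Scholes price is strictly increasing in σ, so σ is unique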